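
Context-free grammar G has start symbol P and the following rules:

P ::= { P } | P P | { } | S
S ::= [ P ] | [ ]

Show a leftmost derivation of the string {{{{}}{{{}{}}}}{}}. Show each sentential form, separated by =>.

P => {P} => {PP} => {{P}P} => {{PP}P} => {{{P}P}P} => {{{{}}P}P} => {{{{}}{P}}P} => {{{{}}{{P}}}P} => {{{{}}{{PP}}}P} => {{{{}}{{{}P}}}P} => {{{{}}{{{}{}}}}P} => {{{{}}{{{}{}}}}{}}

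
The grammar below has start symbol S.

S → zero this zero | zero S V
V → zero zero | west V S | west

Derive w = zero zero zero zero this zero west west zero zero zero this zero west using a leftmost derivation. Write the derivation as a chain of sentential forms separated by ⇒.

S ⇒ zero S V ⇒ zero zero S V V ⇒ zero zero zero S V V V ⇒ zero zero zero zero this zero V V V ⇒ zero zero zero zero this zero west V V ⇒ zero zero zero zero this zero west west V S V ⇒ zero zero zero zero this zero west west zero zero S V ⇒ zero zero zero zero this zero west west zero zero zero this zero V ⇒ zero zero zero zero this zero west west zero zero zero this zero west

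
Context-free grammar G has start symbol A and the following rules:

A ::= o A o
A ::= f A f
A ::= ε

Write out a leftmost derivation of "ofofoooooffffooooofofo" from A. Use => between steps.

A => oAo => ofAfo => ofoAofo => ofofAfofo => ofofoAofofo => ofofooAoofofo => ofofoooAooofofo => ofofooooAoooofofo => ofofoooooAooooofofo => ofofooooofAfooooofofo => ofofoooooffAffooooofofo => ofofoooooffffooooofofo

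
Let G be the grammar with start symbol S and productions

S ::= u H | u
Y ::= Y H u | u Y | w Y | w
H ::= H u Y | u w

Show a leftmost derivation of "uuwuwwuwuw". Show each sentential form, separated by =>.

S => uH   [S ::= u H]
uH => uHuY   [H ::= H u Y]
uHuY => uHuYuY   [H ::= H u Y]
uHuYuY => uHuYuYuY   [H ::= H u Y]
uHuYuYuY => uuwuYuYuY   [H ::= u w]
uuwuYuYuY => uuwuwYuYuY   [Y ::= w Y]
uuwuwYuYuY => uuwuwwuYuY   [Y ::= w]
uuwuwwuYuY => uuwuwwuwuY   [Y ::= w]
uuwuwwuwuY => uuwuwwuwuw   [Y ::= w]

S => uH => uHuY => uHuYuY => uHuYuYuY => uuwuYuYuY => uuwuwYuYuY => uuwuwwuYuY => uuwuwwuwuY => uuwuwwuwuw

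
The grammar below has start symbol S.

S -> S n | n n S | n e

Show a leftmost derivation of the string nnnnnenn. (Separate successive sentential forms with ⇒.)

S ⇒ Sn ⇒ nnSn ⇒ nnnnSn ⇒ nnnnSnn ⇒ nnnnnenn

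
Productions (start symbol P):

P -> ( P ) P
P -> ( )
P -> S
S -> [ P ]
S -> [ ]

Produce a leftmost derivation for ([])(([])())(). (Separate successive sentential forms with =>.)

P => (P)P => (S)P => ([])P => ([])(P)P => ([])((P)P)P => ([])((S)P)P => ([])(([])P)P => ([])(([])())P => ([])(([])())()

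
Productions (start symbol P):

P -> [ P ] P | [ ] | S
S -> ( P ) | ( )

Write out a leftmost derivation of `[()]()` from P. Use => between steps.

P=>[P]P=>[S]P=>[()]P=>[()]S=>[()]()

P => [P]P   [P -> [ P ] P]
[P]P => [S]P   [P -> S]
[S]P => [()]P   [S -> ( )]
[()]P => [()]S   [P -> S]
[()]S => [()]()   [S -> ( )]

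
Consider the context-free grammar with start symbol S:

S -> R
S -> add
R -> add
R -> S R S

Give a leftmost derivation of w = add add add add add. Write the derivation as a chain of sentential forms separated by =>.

S => R => S R S => R R S => S R S R S => add R S R S => add add S R S => add add add R S => add add add add S => add add add add add

S => R   [S -> R]
R => S R S   [R -> S R S]
S R S => R R S   [S -> R]
R R S => S R S R S   [R -> S R S]
S R S R S => add R S R S   [S -> add]
add R S R S => add add S R S   [R -> add]
add add S R S => add add add R S   [S -> add]
add add add R S => add add add add S   [R -> add]
add add add add S => add add add add add   [S -> add]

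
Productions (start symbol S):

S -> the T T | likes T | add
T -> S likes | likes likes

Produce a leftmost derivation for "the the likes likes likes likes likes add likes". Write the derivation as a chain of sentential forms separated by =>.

S => the T T => the S likes T => the the T T likes T => the the likes likes T likes T => the the likes likes likes likes likes T => the the likes likes likes likes likes S likes => the the likes likes likes likes likes add likes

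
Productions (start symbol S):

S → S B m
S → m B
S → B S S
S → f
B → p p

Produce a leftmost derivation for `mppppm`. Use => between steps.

S => SBm => mBBm => mppBm => mppppm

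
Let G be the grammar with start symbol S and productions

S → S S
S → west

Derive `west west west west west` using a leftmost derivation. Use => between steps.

S => S S   [S → S S]
S S => S S S   [S → S S]
S S S => S S S S   [S → S S]
S S S S => S S S S S   [S → S S]
S S S S S => west S S S S   [S → west]
west S S S S => west west S S S   [S → west]
west west S S S => west west west S S   [S → west]
west west west S S => west west west west S   [S → west]
west west west west S => west west west west west   [S → west]

S => S S => S S S => S S S S => S S S S S => west S S S S => west west S S S => west west west S S => west west west west S => west west west west west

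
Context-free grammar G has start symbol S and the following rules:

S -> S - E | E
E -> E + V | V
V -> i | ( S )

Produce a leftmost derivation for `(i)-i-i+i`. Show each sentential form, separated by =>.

S=>S-E=>S-E-E=>E-E-E=>V-E-E=>(S)-E-E=>(E)-E-E=>(V)-E-E=>(i)-E-E=>(i)-V-E=>(i)-i-E=>(i)-i-E+V=>(i)-i-V+V=>(i)-i-i+V=>(i)-i-i+i

S => S-E   [S -> S - E]
S-E => S-E-E   [S -> S - E]
S-E-E => E-E-E   [S -> E]
E-E-E => V-E-E   [E -> V]
V-E-E => (S)-E-E   [V -> ( S )]
(S)-E-E => (E)-E-E   [S -> E]
(E)-E-E => (V)-E-E   [E -> V]
(V)-E-E => (i)-E-E   [V -> i]
(i)-E-E => (i)-V-E   [E -> V]
(i)-V-E => (i)-i-E   [V -> i]
(i)-i-E => (i)-i-E+V   [E -> E + V]
(i)-i-E+V => (i)-i-V+V   [E -> V]
(i)-i-V+V => (i)-i-i+V   [V -> i]
(i)-i-i+V => (i)-i-i+i   [V -> i]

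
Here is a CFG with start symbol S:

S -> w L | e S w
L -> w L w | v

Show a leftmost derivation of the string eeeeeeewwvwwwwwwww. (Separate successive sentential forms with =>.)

S => eSw => eeSww => eeeSwww => eeeeSwwww => eeeeeSwwwww => eeeeeeSwwwwww => eeeeeeeSwwwwwww => eeeeeeewLwwwwwww => eeeeeeewwLwwwwwwww => eeeeeeewwvwwwwwwww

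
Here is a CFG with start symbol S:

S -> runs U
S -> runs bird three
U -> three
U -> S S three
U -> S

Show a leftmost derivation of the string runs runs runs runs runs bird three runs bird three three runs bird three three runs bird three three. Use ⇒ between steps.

S ⇒ runs U ⇒ runs S S three ⇒ runs runs U S three ⇒ runs runs S S three S three ⇒ runs runs runs U S three S three ⇒ runs runs runs S S three S three S three ⇒ runs runs runs runs U S three S three S three ⇒ runs runs runs runs S S three S three S three ⇒ runs runs runs runs runs bird three S three S three S three ⇒ runs runs runs runs runs bird three runs bird three three S three S three ⇒ runs runs runs runs runs bird three runs bird three three runs bird three three S three ⇒ runs runs runs runs runs bird three runs bird three three runs bird three three runs bird three three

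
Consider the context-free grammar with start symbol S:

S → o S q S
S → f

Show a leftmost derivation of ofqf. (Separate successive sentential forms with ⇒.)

S ⇒ oSqS ⇒ ofqS ⇒ ofqf

S ⇒ oSqS   [S → o S q S]
oSqS ⇒ ofqS   [S → f]
ofqS ⇒ ofqf   [S → f]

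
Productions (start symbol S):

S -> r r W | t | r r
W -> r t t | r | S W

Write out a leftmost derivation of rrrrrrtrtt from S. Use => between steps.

S => rrW => rrSW => rrrrW => rrrrSW => rrrrrrW => rrrrrrSW => rrrrrrtW => rrrrrrtrtt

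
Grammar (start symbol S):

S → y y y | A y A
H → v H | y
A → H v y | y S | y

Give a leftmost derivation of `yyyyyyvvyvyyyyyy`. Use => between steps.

S => AyA   [S → A y A]
AyA => ySyA   [A → y S]
ySyA => yyyyyA   [S → y y y]
yyyyyA => yyyyyyS   [A → y S]
yyyyyyS => yyyyyyAyA   [S → A y A]
yyyyyyAyA => yyyyyyHvyyA   [A → H v y]
yyyyyyHvyyA => yyyyyyvHvyyA   [H → v H]
yyyyyyvHvyyA => yyyyyyvvHvyyA   [H → v H]
yyyyyyvvHvyyA => yyyyyyvvyvyyA   [H → y]
yyyyyyvvyvyyA => yyyyyyvvyvyyyS   [A → y S]
yyyyyyvvyvyyyS => yyyyyyvvyvyyyyyy   [S → y y y]

S=>AyA=>ySyA=>yyyyyA=>yyyyyyS=>yyyyyyAyA=>yyyyyyHvyyA=>yyyyyyvHvyyA=>yyyyyyvvHvyyA=>yyyyyyvvyvyyA=>yyyyyyvvyvyyyS=>yyyyyyvvyvyyyyyy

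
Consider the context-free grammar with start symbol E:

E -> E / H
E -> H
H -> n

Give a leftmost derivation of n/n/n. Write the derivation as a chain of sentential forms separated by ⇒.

E ⇒ E/H ⇒ E/H/H ⇒ H/H/H ⇒ n/H/H ⇒ n/n/H ⇒ n/n/n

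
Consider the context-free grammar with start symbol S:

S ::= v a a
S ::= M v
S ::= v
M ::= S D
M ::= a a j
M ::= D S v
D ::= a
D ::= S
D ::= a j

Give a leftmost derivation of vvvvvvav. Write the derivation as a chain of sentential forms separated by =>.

S=>Mv=>SDv=>MvDv=>SDvDv=>MvDvDv=>DSvvDvDv=>SSvvDvDv=>vSvvDvDv=>vvvvDvDv=>vvvvSvDv=>vvvvvvDv=>vvvvvvav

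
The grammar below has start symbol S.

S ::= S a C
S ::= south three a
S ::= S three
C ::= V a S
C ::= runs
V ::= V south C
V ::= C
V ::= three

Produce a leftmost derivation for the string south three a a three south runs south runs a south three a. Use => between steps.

S => S a C => south three a a C => south three a a V a S => south three a a V south C a S => south three a a V south C south C a S => south three a a three south C south C a S => south three a a three south runs south C a S => south three a a three south runs south runs a S => south three a a three south runs south runs a south three a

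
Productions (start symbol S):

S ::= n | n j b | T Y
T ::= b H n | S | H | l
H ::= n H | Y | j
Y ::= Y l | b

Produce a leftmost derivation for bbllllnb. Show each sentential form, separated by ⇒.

S ⇒ TY ⇒ bHnY ⇒ bYnY ⇒ bYlnY ⇒ bYllnY ⇒ bYlllnY ⇒ bYllllnY ⇒ bbllllnY ⇒ bbllllnb

S ⇒ TY   [S ::= T Y]
TY ⇒ bHnY   [T ::= b H n]
bHnY ⇒ bYnY   [H ::= Y]
bYnY ⇒ bYlnY   [Y ::= Y l]
bYlnY ⇒ bYllnY   [Y ::= Y l]
bYllnY ⇒ bYlllnY   [Y ::= Y l]
bYlllnY ⇒ bYllllnY   [Y ::= Y l]
bYllllnY ⇒ bbllllnY   [Y ::= b]
bbllllnY ⇒ bbllllnb   [Y ::= b]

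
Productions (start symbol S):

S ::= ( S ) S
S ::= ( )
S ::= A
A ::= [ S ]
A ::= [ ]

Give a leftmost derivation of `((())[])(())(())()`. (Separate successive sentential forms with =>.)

S => (S)S => ((S)S)S => ((())S)S => ((())A)S => ((())[])S => ((())[])(S)S => ((())[])(())S => ((())[])(())(S)S => ((())[])(())(())S => ((())[])(())(())()

S => (S)S   [S ::= ( S ) S]
(S)S => ((S)S)S   [S ::= ( S ) S]
((S)S)S => ((())S)S   [S ::= ( )]
((())S)S => ((())A)S   [S ::= A]
((())A)S => ((())[])S   [A ::= [ ]]
((())[])S => ((())[])(S)S   [S ::= ( S ) S]
((())[])(S)S => ((())[])(())S   [S ::= ( )]
((())[])(())S => ((())[])(())(S)S   [S ::= ( S ) S]
((())[])(())(S)S => ((())[])(())(())S   [S ::= ( )]
((())[])(())(())S => ((())[])(())(())()   [S ::= ( )]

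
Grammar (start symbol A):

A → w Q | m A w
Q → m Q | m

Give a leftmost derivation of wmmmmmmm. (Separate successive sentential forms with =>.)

A => wQ => wmQ => wmmQ => wmmmQ => wmmmmQ => wmmmmmQ => wmmmmmmQ => wmmmmmmm

A => wQ   [A → w Q]
wQ => wmQ   [Q → m Q]
wmQ => wmmQ   [Q → m Q]
wmmQ => wmmmQ   [Q → m Q]
wmmmQ => wmmmmQ   [Q → m Q]
wmmmmQ => wmmmmmQ   [Q → m Q]
wmmmmmQ => wmmmmmmQ   [Q → m Q]
wmmmmmmQ => wmmmmmmm   [Q → m]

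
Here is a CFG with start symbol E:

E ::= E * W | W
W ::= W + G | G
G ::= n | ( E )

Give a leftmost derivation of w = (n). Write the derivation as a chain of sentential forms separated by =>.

E => W   [E ::= W]
W => G   [W ::= G]
G => (E)   [G ::= ( E )]
(E) => (W)   [E ::= W]
(W) => (G)   [W ::= G]
(G) => (n)   [G ::= n]

E=>W=>G=>(E)=>(W)=>(G)=>(n)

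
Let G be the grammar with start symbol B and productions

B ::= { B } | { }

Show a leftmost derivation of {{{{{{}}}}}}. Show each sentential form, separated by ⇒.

B ⇒ {B}   [B ::= { B }]
{B} ⇒ {{B}}   [B ::= { B }]
{{B}} ⇒ {{{B}}}   [B ::= { B }]
{{{B}}} ⇒ {{{{B}}}}   [B ::= { B }]
{{{{B}}}} ⇒ {{{{{B}}}}}   [B ::= { B }]
{{{{{B}}}}} ⇒ {{{{{{}}}}}}   [B ::= { }]

B ⇒ {B} ⇒ {{B}} ⇒ {{{B}}} ⇒ {{{{B}}}} ⇒ {{{{{B}}}}} ⇒ {{{{{{}}}}}}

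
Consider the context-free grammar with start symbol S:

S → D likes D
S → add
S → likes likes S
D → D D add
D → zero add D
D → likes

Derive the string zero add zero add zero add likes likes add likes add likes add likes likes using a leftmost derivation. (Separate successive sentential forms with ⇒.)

S ⇒ D likes D ⇒ D D add likes D ⇒ D D add D add likes D ⇒ zero add D D add D add likes D ⇒ zero add D D add D add D add likes D ⇒ zero add zero add D D add D add D add likes D ⇒ zero add zero add zero add D D add D add D add likes D ⇒ zero add zero add zero add likes D add D add D add likes D ⇒ zero add zero add zero add likes likes add D add D add likes D ⇒ zero add zero add zero add likes likes add likes add D add likes D ⇒ zero add zero add zero add likes likes add likes add likes add likes D ⇒ zero add zero add zero add likes likes add likes add likes add likes likes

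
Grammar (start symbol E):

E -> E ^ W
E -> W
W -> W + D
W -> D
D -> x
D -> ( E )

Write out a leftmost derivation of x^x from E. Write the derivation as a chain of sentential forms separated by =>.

E=>E^W=>W^W=>D^W=>x^W=>x^D=>x^x

E => E^W   [E -> E ^ W]
E^W => W^W   [E -> W]
W^W => D^W   [W -> D]
D^W => x^W   [D -> x]
x^W => x^D   [W -> D]
x^D => x^x   [D -> x]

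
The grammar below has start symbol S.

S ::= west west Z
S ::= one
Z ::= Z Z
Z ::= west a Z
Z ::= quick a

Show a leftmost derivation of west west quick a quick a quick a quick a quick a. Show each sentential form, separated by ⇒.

S ⇒ west west Z ⇒ west west Z Z ⇒ west west Z Z Z ⇒ west west quick a Z Z ⇒ west west quick a quick a Z ⇒ west west quick a quick a Z Z ⇒ west west quick a quick a Z Z Z ⇒ west west quick a quick a quick a Z Z ⇒ west west quick a quick a quick a quick a Z ⇒ west west quick a quick a quick a quick a quick a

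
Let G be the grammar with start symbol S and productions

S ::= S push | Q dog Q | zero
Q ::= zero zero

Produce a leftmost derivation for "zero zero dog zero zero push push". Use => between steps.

S => S push => S push push => Q dog Q push push => zero zero dog Q push push => zero zero dog zero zero push push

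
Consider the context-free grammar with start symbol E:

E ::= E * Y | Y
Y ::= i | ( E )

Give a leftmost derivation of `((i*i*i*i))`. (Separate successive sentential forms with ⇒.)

E⇒Y⇒(E)⇒(Y)⇒((E))⇒((E*Y))⇒((E*Y*Y))⇒((E*Y*Y*Y))⇒((Y*Y*Y*Y))⇒((i*Y*Y*Y))⇒((i*i*Y*Y))⇒((i*i*i*Y))⇒((i*i*i*i))

E ⇒ Y   [E ::= Y]
Y ⇒ (E)   [Y ::= ( E )]
(E) ⇒ (Y)   [E ::= Y]
(Y) ⇒ ((E))   [Y ::= ( E )]
((E)) ⇒ ((E*Y))   [E ::= E * Y]
((E*Y)) ⇒ ((E*Y*Y))   [E ::= E * Y]
((E*Y*Y)) ⇒ ((E*Y*Y*Y))   [E ::= E * Y]
((E*Y*Y*Y)) ⇒ ((Y*Y*Y*Y))   [E ::= Y]
((Y*Y*Y*Y)) ⇒ ((i*Y*Y*Y))   [Y ::= i]
((i*Y*Y*Y)) ⇒ ((i*i*Y*Y))   [Y ::= i]
((i*i*Y*Y)) ⇒ ((i*i*i*Y))   [Y ::= i]
((i*i*i*Y)) ⇒ ((i*i*i*i))   [Y ::= i]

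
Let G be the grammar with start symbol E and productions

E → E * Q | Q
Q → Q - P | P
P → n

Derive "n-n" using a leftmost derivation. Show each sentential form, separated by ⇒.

E ⇒ Q   [E → Q]
Q ⇒ Q-P   [Q → Q - P]
Q-P ⇒ P-P   [Q → P]
P-P ⇒ n-P   [P → n]
n-P ⇒ n-n   [P → n]

E ⇒ Q ⇒ Q-P ⇒ P-P ⇒ n-P ⇒ n-n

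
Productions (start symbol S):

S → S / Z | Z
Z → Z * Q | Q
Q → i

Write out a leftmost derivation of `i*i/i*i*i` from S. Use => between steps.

S => S/Z => Z/Z => Z*Q/Z => Q*Q/Z => i*Q/Z => i*i/Z => i*i/Z*Q => i*i/Z*Q*Q => i*i/Q*Q*Q => i*i/i*Q*Q => i*i/i*i*Q => i*i/i*i*i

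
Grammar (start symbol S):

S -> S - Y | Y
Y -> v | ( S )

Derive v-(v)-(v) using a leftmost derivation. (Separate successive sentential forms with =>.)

S => S-Y => S-Y-Y => Y-Y-Y => v-Y-Y => v-(S)-Y => v-(Y)-Y => v-(v)-Y => v-(v)-(S) => v-(v)-(Y) => v-(v)-(v)

S => S-Y   [S -> S - Y]
S-Y => S-Y-Y   [S -> S - Y]
S-Y-Y => Y-Y-Y   [S -> Y]
Y-Y-Y => v-Y-Y   [Y -> v]
v-Y-Y => v-(S)-Y   [Y -> ( S )]
v-(S)-Y => v-(Y)-Y   [S -> Y]
v-(Y)-Y => v-(v)-Y   [Y -> v]
v-(v)-Y => v-(v)-(S)   [Y -> ( S )]
v-(v)-(S) => v-(v)-(Y)   [S -> Y]
v-(v)-(Y) => v-(v)-(v)   [Y -> v]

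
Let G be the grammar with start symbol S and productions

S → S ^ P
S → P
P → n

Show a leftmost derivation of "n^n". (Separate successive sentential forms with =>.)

S => S^P => P^P => n^P => n^n

S => S^P   [S → S ^ P]
S^P => P^P   [S → P]
P^P => n^P   [P → n]
n^P => n^n   [P → n]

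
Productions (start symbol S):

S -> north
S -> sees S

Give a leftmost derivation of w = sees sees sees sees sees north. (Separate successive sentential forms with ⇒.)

S ⇒ sees S   [S -> sees S]
sees S ⇒ sees sees S   [S -> sees S]
sees sees S ⇒ sees sees sees S   [S -> sees S]
sees sees sees S ⇒ sees sees sees sees S   [S -> sees S]
sees sees sees sees S ⇒ sees sees sees sees sees S   [S -> sees S]
sees sees sees sees sees S ⇒ sees sees sees sees sees north   [S -> north]

S ⇒ sees S ⇒ sees sees S ⇒ sees sees sees S ⇒ sees sees sees sees S ⇒ sees sees sees sees sees S ⇒ sees sees sees sees sees north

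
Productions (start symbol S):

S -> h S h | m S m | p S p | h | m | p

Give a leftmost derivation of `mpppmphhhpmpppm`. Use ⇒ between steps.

S⇒mSm⇒mpSpm⇒mppSppm⇒mpppSpppm⇒mpppmSmpppm⇒mpppmpSpmpppm⇒mpppmphShpmpppm⇒mpppmphhhpmpppm

S ⇒ mSm   [S -> m S m]
mSm ⇒ mpSpm   [S -> p S p]
mpSpm ⇒ mppSppm   [S -> p S p]
mppSppm ⇒ mpppSpppm   [S -> p S p]
mpppSpppm ⇒ mpppmSmpppm   [S -> m S m]
mpppmSmpppm ⇒ mpppmpSpmpppm   [S -> p S p]
mpppmpSpmpppm ⇒ mpppmphShpmpppm   [S -> h S h]
mpppmphShpmpppm ⇒ mpppmphhhpmpppm   [S -> h]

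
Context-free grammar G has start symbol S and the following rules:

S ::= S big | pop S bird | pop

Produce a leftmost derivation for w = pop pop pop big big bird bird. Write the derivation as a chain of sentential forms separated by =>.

S => pop S bird => pop pop S bird bird => pop pop S big bird bird => pop pop S big big bird bird => pop pop pop big big bird bird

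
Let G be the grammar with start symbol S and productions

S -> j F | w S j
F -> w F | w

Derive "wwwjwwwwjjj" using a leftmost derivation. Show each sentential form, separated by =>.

S => wSj   [S -> w S j]
wSj => wwSjj   [S -> w S j]
wwSjj => wwwSjjj   [S -> w S j]
wwwSjjj => wwwjFjjj   [S -> j F]
wwwjFjjj => wwwjwFjjj   [F -> w F]
wwwjwFjjj => wwwjwwFjjj   [F -> w F]
wwwjwwFjjj => wwwjwwwFjjj   [F -> w F]
wwwjwwwFjjj => wwwjwwwwjjj   [F -> w]

S => wSj => wwSjj => wwwSjjj => wwwjFjjj => wwwjwFjjj => wwwjwwFjjj => wwwjwwwFjjj => wwwjwwwwjjj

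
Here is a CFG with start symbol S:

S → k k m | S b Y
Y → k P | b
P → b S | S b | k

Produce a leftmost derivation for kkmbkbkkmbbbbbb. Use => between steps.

S => SbY => SbYbY => SbYbYbY => SbYbYbYbY => kkmbYbYbYbY => kkmbkPbYbYbY => kkmbkbSbYbYbY => kkmbkbkkmbYbYbY => kkmbkbkkmbbbYbY => kkmbkbkkmbbbbbY => kkmbkbkkmbbbbbb

S => SbY   [S → S b Y]
SbY => SbYbY   [S → S b Y]
SbYbY => SbYbYbY   [S → S b Y]
SbYbYbY => SbYbYbYbY   [S → S b Y]
SbYbYbYbY => kkmbYbYbYbY   [S → k k m]
kkmbYbYbYbY => kkmbkPbYbYbY   [Y → k P]
kkmbkPbYbYbY => kkmbkbSbYbYbY   [P → b S]
kkmbkbSbYbYbY => kkmbkbkkmbYbYbY   [S → k k m]
kkmbkbkkmbYbYbY => kkmbkbkkmbbbYbY   [Y → b]
kkmbkbkkmbbbYbY => kkmbkbkkmbbbbbY   [Y → b]
kkmbkbkkmbbbbbY => kkmbkbkkmbbbbbb   [Y → b]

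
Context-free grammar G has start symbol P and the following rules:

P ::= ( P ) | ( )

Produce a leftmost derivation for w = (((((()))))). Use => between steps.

P => (P) => ((P)) => (((P))) => ((((P)))) => (((((P))))) => (((((())))))

P => (P)   [P ::= ( P )]
(P) => ((P))   [P ::= ( P )]
((P)) => (((P)))   [P ::= ( P )]
(((P))) => ((((P))))   [P ::= ( P )]
((((P)))) => (((((P)))))   [P ::= ( P )]
(((((P))))) => (((((())))))   [P ::= ( )]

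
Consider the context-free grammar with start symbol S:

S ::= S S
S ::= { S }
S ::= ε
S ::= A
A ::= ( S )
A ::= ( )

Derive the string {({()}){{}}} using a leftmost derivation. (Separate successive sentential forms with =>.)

S => {S}   [S ::= { S }]
{S} => {SS}   [S ::= S S]
{SS} => {AS}   [S ::= A]
{AS} => {(S)S}   [A ::= ( S )]
{(S)S} => {({S})S}   [S ::= { S }]
{({S})S} => {({A})S}   [S ::= A]
{({A})S} => {({(S)})S}   [A ::= ( S )]
{({(S)})S} => {({()})S}   [S ::= ε]
{({()})S} => {({()}){S}}   [S ::= { S }]
{({()}){S}} => {({()}){{S}}}   [S ::= { S }]
{({()}){{S}}} => {({()}){{}}}   [S ::= ε]

S => {S} => {SS} => {AS} => {(S)S} => {({S})S} => {({A})S} => {({(S)})S} => {({()})S} => {({()}){S}} => {({()}){{S}}} => {({()}){{}}}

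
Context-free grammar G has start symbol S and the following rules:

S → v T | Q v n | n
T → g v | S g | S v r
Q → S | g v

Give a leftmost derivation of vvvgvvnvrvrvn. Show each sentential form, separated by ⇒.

S ⇒ Qvn   [S → Q v n]
Qvn ⇒ Svn   [Q → S]
Svn ⇒ vTvn   [S → v T]
vTvn ⇒ vSvrvn   [T → S v r]
vSvrvn ⇒ vvTvrvn   [S → v T]
vvTvrvn ⇒ vvSvrvrvn   [T → S v r]
vvSvrvrvn ⇒ vvQvnvrvrvn   [S → Q v n]
vvQvnvrvrvn ⇒ vvSvnvrvrvn   [Q → S]
vvSvnvrvrvn ⇒ vvvTvnvrvrvn   [S → v T]
vvvTvnvrvrvn ⇒ vvvgvvnvrvrvn   [T → g v]

S ⇒ Qvn ⇒ Svn ⇒ vTvn ⇒ vSvrvn ⇒ vvTvrvn ⇒ vvSvrvrvn ⇒ vvQvnvrvrvn ⇒ vvSvnvrvrvn ⇒ vvvTvnvrvrvn ⇒ vvvgvvnvrvrvn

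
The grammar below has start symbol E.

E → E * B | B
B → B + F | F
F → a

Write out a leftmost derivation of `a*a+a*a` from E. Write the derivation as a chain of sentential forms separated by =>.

E => E*B => E*B*B => B*B*B => F*B*B => a*B*B => a*B+F*B => a*F+F*B => a*a+F*B => a*a+a*B => a*a+a*F => a*a+a*a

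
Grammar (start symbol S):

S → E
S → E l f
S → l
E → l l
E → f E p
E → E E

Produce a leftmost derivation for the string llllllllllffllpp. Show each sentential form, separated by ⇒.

S⇒E⇒EE⇒EEE⇒llEE⇒llEEE⇒llEEEE⇒llllEEE⇒llllllEE⇒llllllEEE⇒llllllllEE⇒llllllllllE⇒llllllllllfEp⇒llllllllllffEpp⇒llllllllllffllpp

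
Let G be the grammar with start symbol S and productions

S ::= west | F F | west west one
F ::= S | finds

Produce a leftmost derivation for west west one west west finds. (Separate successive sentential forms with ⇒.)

S ⇒ F F   [S ::= F F]
F F ⇒ S F   [F ::= S]
S F ⇒ west west one F   [S ::= west west one]
west west one F ⇒ west west one S   [F ::= S]
west west one S ⇒ west west one F F   [S ::= F F]
west west one F F ⇒ west west one S F   [F ::= S]
west west one S F ⇒ west west one F F F   [S ::= F F]
west west one F F F ⇒ west west one S F F   [F ::= S]
west west one S F F ⇒ west west one west F F   [S ::= west]
west west one west F F ⇒ west west one west S F   [F ::= S]
west west one west S F ⇒ west west one west west F   [S ::= west]
west west one west west F ⇒ west west one west west finds   [F ::= finds]

S ⇒ F F ⇒ S F ⇒ west west one F ⇒ west west one S ⇒ west west one F F ⇒ west west one S F ⇒ west west one F F F ⇒ west west one S F F ⇒ west west one west F F ⇒ west west one west S F ⇒ west west one west west F ⇒ west west one west west finds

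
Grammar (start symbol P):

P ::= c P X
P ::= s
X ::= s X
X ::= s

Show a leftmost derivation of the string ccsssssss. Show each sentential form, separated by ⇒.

P ⇒ cPX   [P ::= c P X]
cPX ⇒ ccPXX   [P ::= c P X]
ccPXX ⇒ ccsXX   [P ::= s]
ccsXX ⇒ ccssXX   [X ::= s X]
ccssXX ⇒ ccsssX   [X ::= s]
ccsssX ⇒ ccssssX   [X ::= s X]
ccssssX ⇒ ccsssssX   [X ::= s X]
ccsssssX ⇒ ccssssssX   [X ::= s X]
ccssssssX ⇒ ccsssssss   [X ::= s]

P ⇒ cPX ⇒ ccPXX ⇒ ccsXX ⇒ ccssXX ⇒ ccsssX ⇒ ccssssX ⇒ ccsssssX ⇒ ccssssssX ⇒ ccsssssss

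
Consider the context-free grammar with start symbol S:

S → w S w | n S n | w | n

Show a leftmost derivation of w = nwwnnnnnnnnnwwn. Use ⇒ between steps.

S ⇒ nSn ⇒ nwSwn ⇒ nwwSwwn ⇒ nwwnSnwwn ⇒ nwwnnSnnwwn ⇒ nwwnnnSnnnwwn ⇒ nwwnnnnSnnnnwwn ⇒ nwwnnnnnnnnnwwn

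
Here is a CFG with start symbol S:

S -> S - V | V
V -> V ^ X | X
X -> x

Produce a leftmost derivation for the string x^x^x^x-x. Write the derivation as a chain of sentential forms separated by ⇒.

S ⇒ S-V ⇒ V-V ⇒ V^X-V ⇒ V^X^X-V ⇒ V^X^X^X-V ⇒ X^X^X^X-V ⇒ x^X^X^X-V ⇒ x^x^X^X-V ⇒ x^x^x^X-V ⇒ x^x^x^x-V ⇒ x^x^x^x-X ⇒ x^x^x^x-x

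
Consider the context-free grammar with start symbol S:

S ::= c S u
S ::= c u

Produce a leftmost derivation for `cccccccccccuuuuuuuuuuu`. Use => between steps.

S=>cSu=>ccSuu=>cccSuuu=>ccccSuuuu=>cccccSuuuuu=>ccccccSuuuuuu=>cccccccSuuuuuuu=>ccccccccSuuuuuuuu=>cccccccccSuuuuuuuuu=>ccccccccccSuuuuuuuuuu=>cccccccccccuuuuuuuuuuu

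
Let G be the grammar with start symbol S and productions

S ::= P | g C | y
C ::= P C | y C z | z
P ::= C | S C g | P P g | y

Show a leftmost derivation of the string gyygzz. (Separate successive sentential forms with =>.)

S => gC => gPC => gCC => gPCC => gPPgCC => gyPgCC => gyygCC => gyygzC => gyygzz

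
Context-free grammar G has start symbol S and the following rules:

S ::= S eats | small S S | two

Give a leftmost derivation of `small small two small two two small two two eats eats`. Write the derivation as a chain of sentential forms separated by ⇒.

S ⇒ S eats   [S ::= S eats]
S eats ⇒ S eats eats   [S ::= S eats]
S eats eats ⇒ small S S eats eats   [S ::= small S S]
small S S eats eats ⇒ small small S S S eats eats   [S ::= small S S]
small small S S S eats eats ⇒ small small two S S eats eats   [S ::= two]
small small two S S eats eats ⇒ small small two small S S S eats eats   [S ::= small S S]
small small two small S S S eats eats ⇒ small small two small two S S eats eats   [S ::= two]
small small two small two S S eats eats ⇒ small small two small two two S eats eats   [S ::= two]
small small two small two two S eats eats ⇒ small small two small two two small S S eats eats   [S ::= small S S]
small small two small two two small S S eats eats ⇒ small small two small two two small two S eats eats   [S ::= two]
small small two small two two small two S eats eats ⇒ small small two small two two small two two eats eats   [S ::= two]

S ⇒ S eats ⇒ S eats eats ⇒ small S S eats eats ⇒ small small S S S eats eats ⇒ small small two S S eats eats ⇒ small small two small S S S eats eats ⇒ small small two small two S S eats eats ⇒ small small two small two two S eats eats ⇒ small small two small two two small S S eats eats ⇒ small small two small two two small two S eats eats ⇒ small small two small two two small two two eats eats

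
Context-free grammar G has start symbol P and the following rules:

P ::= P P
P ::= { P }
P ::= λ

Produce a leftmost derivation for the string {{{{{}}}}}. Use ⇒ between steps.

P ⇒ {P}   [P ::= { P }]
{P} ⇒ {{P}}   [P ::= { P }]
{{P}} ⇒ {{PP}}   [P ::= P P]
{{PP}} ⇒ {{{P}P}}   [P ::= { P }]
{{{P}P}} ⇒ {{{{P}}P}}   [P ::= { P }]
{{{{P}}P}} ⇒ {{{{PP}}P}}   [P ::= P P]
{{{{PP}}P}} ⇒ {{{{{P}P}}P}}   [P ::= { P }]
{{{{{P}P}}P}} ⇒ {{{{{}P}}P}}   [P ::= λ]
{{{{{}P}}P}} ⇒ {{{{{}}}P}}   [P ::= λ]
{{{{{}}}P}} ⇒ {{{{{}}}}}   [P ::= λ]

P⇒{P}⇒{{P}}⇒{{PP}}⇒{{{P}P}}⇒{{{{P}}P}}⇒{{{{PP}}P}}⇒{{{{{P}P}}P}}⇒{{{{{}P}}P}}⇒{{{{{}}}P}}⇒{{{{{}}}}}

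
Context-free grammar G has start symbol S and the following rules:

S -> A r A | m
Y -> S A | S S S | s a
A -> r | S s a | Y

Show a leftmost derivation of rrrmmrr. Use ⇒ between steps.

S ⇒ ArA   [S -> A r A]
ArA ⇒ YrA   [A -> Y]
YrA ⇒ SSSrA   [Y -> S S S]
SSSrA ⇒ ArASSrA   [S -> A r A]
ArASSrA ⇒ rrASSrA   [A -> r]
rrASSrA ⇒ rrrSSrA   [A -> r]
rrrSSrA ⇒ rrrmSrA   [S -> m]
rrrmSrA ⇒ rrrmmrA   [S -> m]
rrrmmrA ⇒ rrrmmrr   [A -> r]

S ⇒ ArA ⇒ YrA ⇒ SSSrA ⇒ ArASSrA ⇒ rrASSrA ⇒ rrrSSrA ⇒ rrrmSrA ⇒ rrrmmrA ⇒ rrrmmrr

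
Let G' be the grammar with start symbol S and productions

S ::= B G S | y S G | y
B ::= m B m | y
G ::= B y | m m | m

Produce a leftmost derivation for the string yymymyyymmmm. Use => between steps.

S => ySG => yySGG => yyBGSGG => yymBmGSGG => yymymGSGG => yymymBySGG => yymymyySGG => yymymyyyGG => yymymyyymmG => yymymyyymmmm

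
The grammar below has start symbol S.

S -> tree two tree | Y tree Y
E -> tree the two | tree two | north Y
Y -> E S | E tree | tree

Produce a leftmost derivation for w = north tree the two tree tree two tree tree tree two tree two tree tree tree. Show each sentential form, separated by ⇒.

S ⇒ Y tree Y ⇒ E S tree Y ⇒ north Y S tree Y ⇒ north E tree S tree Y ⇒ north tree the two tree S tree Y ⇒ north tree the two tree Y tree Y tree Y ⇒ north tree the two tree E tree tree Y tree Y ⇒ north tree the two tree tree two tree tree Y tree Y ⇒ north tree the two tree tree two tree tree E S tree Y ⇒ north tree the two tree tree two tree tree tree two S tree Y ⇒ north tree the two tree tree two tree tree tree two tree two tree tree Y ⇒ north tree the two tree tree two tree tree tree two tree two tree tree tree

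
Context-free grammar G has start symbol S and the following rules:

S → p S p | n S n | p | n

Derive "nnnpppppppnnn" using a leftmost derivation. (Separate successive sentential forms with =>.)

S=>nSn=>nnSnn=>nnnSnnn=>nnnpSpnnn=>nnnppSppnnn=>nnnpppSpppnnn=>nnnpppppppnnn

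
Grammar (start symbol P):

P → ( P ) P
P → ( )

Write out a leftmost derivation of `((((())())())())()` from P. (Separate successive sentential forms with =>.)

P => (P)P   [P → ( P ) P]
(P)P => ((P)P)P   [P → ( P ) P]
((P)P)P => (((P)P)P)P   [P → ( P ) P]
(((P)P)P)P => ((((P)P)P)P)P   [P → ( P ) P]
((((P)P)P)P)P => ((((())P)P)P)P   [P → ( )]
((((())P)P)P)P => ((((())())P)P)P   [P → ( )]
((((())())P)P)P => ((((())())())P)P   [P → ( )]
((((())())())P)P => ((((())())())())P   [P → ( )]
((((())())())())P => ((((())())())())()   [P → ( )]

P => (P)P => ((P)P)P => (((P)P)P)P => ((((P)P)P)P)P => ((((())P)P)P)P => ((((())())P)P)P => ((((())())())P)P => ((((())())())())P => ((((())())())())()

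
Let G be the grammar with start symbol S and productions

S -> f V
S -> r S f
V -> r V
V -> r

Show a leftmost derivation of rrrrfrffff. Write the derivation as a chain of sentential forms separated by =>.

S=>rSf=>rrSff=>rrrSfff=>rrrrSffff=>rrrrfVffff=>rrrrfrffff

S => rSf   [S -> r S f]
rSf => rrSff   [S -> r S f]
rrSff => rrrSfff   [S -> r S f]
rrrSfff => rrrrSffff   [S -> r S f]
rrrrSffff => rrrrfVffff   [S -> f V]
rrrrfVffff => rrrrfrffff   [V -> r]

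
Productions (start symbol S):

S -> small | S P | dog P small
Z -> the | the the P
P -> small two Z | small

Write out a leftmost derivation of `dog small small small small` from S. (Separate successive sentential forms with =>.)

S => S P   [S -> S P]
S P => S P P   [S -> S P]
S P P => dog P small P P   [S -> dog P small]
dog P small P P => dog small small P P   [P -> small]
dog small small P P => dog small small small P   [P -> small]
dog small small small P => dog small small small small   [P -> small]

S => S P => S P P => dog P small P P => dog small small P P => dog small small small P => dog small small small small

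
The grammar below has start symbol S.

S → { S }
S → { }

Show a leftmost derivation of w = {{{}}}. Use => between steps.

S=>{S}=>{{S}}=>{{{}}}

S => {S}   [S → { S }]
{S} => {{S}}   [S → { S }]
{{S}} => {{{}}}   [S → { }]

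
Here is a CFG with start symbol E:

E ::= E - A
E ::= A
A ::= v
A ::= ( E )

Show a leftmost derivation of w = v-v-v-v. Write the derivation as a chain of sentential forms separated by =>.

E => E-A   [E ::= E - A]
E-A => E-A-A   [E ::= E - A]
E-A-A => E-A-A-A   [E ::= E - A]
E-A-A-A => A-A-A-A   [E ::= A]
A-A-A-A => v-A-A-A   [A ::= v]
v-A-A-A => v-v-A-A   [A ::= v]
v-v-A-A => v-v-v-A   [A ::= v]
v-v-v-A => v-v-v-v   [A ::= v]

E => E-A => E-A-A => E-A-A-A => A-A-A-A => v-A-A-A => v-v-A-A => v-v-v-A => v-v-v-v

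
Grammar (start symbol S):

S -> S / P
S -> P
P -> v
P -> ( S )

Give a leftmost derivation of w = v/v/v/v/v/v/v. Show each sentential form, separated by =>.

S => S/P => S/P/P => S/P/P/P => S/P/P/P/P => S/P/P/P/P/P => S/P/P/P/P/P/P => P/P/P/P/P/P/P => v/P/P/P/P/P/P => v/v/P/P/P/P/P => v/v/v/P/P/P/P => v/v/v/v/P/P/P => v/v/v/v/v/P/P => v/v/v/v/v/v/P => v/v/v/v/v/v/v

S => S/P   [S -> S / P]
S/P => S/P/P   [S -> S / P]
S/P/P => S/P/P/P   [S -> S / P]
S/P/P/P => S/P/P/P/P   [S -> S / P]
S/P/P/P/P => S/P/P/P/P/P   [S -> S / P]
S/P/P/P/P/P => S/P/P/P/P/P/P   [S -> S / P]
S/P/P/P/P/P/P => P/P/P/P/P/P/P   [S -> P]
P/P/P/P/P/P/P => v/P/P/P/P/P/P   [P -> v]
v/P/P/P/P/P/P => v/v/P/P/P/P/P   [P -> v]
v/v/P/P/P/P/P => v/v/v/P/P/P/P   [P -> v]
v/v/v/P/P/P/P => v/v/v/v/P/P/P   [P -> v]
v/v/v/v/P/P/P => v/v/v/v/v/P/P   [P -> v]
v/v/v/v/v/P/P => v/v/v/v/v/v/P   [P -> v]
v/v/v/v/v/v/P => v/v/v/v/v/v/v   [P -> v]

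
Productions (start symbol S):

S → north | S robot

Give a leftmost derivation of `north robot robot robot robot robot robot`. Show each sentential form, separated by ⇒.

S ⇒ S robot ⇒ S robot robot ⇒ S robot robot robot ⇒ S robot robot robot robot ⇒ S robot robot robot robot robot ⇒ S robot robot robot robot robot robot ⇒ north robot robot robot robot robot robot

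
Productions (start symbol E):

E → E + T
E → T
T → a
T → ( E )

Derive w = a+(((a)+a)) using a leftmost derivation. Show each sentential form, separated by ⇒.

E ⇒ E+T ⇒ T+T ⇒ a+T ⇒ a+(E) ⇒ a+(T) ⇒ a+((E)) ⇒ a+((E+T)) ⇒ a+((T+T)) ⇒ a+(((E)+T)) ⇒ a+(((T)+T)) ⇒ a+(((a)+T)) ⇒ a+(((a)+a))

E ⇒ E+T   [E → E + T]
E+T ⇒ T+T   [E → T]
T+T ⇒ a+T   [T → a]
a+T ⇒ a+(E)   [T → ( E )]
a+(E) ⇒ a+(T)   [E → T]
a+(T) ⇒ a+((E))   [T → ( E )]
a+((E)) ⇒ a+((E+T))   [E → E + T]
a+((E+T)) ⇒ a+((T+T))   [E → T]
a+((T+T)) ⇒ a+(((E)+T))   [T → ( E )]
a+(((E)+T)) ⇒ a+(((T)+T))   [E → T]
a+(((T)+T)) ⇒ a+(((a)+T))   [T → a]
a+(((a)+T)) ⇒ a+(((a)+a))   [T → a]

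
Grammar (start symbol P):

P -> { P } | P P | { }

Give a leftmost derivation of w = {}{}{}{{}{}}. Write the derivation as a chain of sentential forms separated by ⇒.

P ⇒ PP ⇒ PPP ⇒ {}PP ⇒ {}PPP ⇒ {}{}PP ⇒ {}{}{}P ⇒ {}{}{}{P} ⇒ {}{}{}{PP} ⇒ {}{}{}{{}P} ⇒ {}{}{}{{}{}}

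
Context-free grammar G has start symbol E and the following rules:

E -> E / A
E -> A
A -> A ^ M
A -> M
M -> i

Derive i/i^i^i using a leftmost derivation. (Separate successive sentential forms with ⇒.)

E ⇒ E/A   [E -> E / A]
E/A ⇒ A/A   [E -> A]
A/A ⇒ M/A   [A -> M]
M/A ⇒ i/A   [M -> i]
i/A ⇒ i/A^M   [A -> A ^ M]
i/A^M ⇒ i/A^M^M   [A -> A ^ M]
i/A^M^M ⇒ i/M^M^M   [A -> M]
i/M^M^M ⇒ i/i^M^M   [M -> i]
i/i^M^M ⇒ i/i^i^M   [M -> i]
i/i^i^M ⇒ i/i^i^i   [M -> i]

E ⇒ E/A ⇒ A/A ⇒ M/A ⇒ i/A ⇒ i/A^M ⇒ i/A^M^M ⇒ i/M^M^M ⇒ i/i^M^M ⇒ i/i^i^M ⇒ i/i^i^i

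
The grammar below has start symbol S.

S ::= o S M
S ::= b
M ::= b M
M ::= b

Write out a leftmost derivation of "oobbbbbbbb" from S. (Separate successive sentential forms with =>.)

S => oSM   [S ::= o S M]
oSM => ooSMM   [S ::= o S M]
ooSMM => oobMM   [S ::= b]
oobMM => oobbMM   [M ::= b M]
oobbMM => oobbbMM   [M ::= b M]
oobbbMM => oobbbbMM   [M ::= b M]
oobbbbMM => oobbbbbM   [M ::= b]
oobbbbbM => oobbbbbbM   [M ::= b M]
oobbbbbbM => oobbbbbbbM   [M ::= b M]
oobbbbbbbM => oobbbbbbbb   [M ::= b]

S=>oSM=>ooSMM=>oobMM=>oobbMM=>oobbbMM=>oobbbbMM=>oobbbbbM=>oobbbbbbM=>oobbbbbbbM=>oobbbbbbbb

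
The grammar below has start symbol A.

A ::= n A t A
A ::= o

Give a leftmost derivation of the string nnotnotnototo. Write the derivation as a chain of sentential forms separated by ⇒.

A⇒nAtA⇒nnAtAtA⇒nnotAtA⇒nnotnAtAtA⇒nnotnotAtA⇒nnotnotnAtAtA⇒nnotnotnotAtA⇒nnotnotnototA⇒nnotnotnototo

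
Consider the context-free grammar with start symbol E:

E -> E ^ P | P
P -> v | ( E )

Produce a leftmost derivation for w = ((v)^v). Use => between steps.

E => P => (E) => (E^P) => (P^P) => ((E)^P) => ((P)^P) => ((v)^P) => ((v)^v)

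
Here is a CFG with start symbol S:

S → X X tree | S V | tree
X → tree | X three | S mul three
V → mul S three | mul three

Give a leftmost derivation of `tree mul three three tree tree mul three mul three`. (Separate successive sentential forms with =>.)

S => S V => S V V => X X tree V V => X three X tree V V => S mul three three X tree V V => tree mul three three X tree V V => tree mul three three tree tree V V => tree mul three three tree tree mul three V => tree mul three three tree tree mul three mul three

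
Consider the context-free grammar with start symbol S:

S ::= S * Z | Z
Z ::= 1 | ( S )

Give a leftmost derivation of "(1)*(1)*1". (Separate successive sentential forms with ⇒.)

S⇒S*Z⇒S*Z*Z⇒Z*Z*Z⇒(S)*Z*Z⇒(Z)*Z*Z⇒(1)*Z*Z⇒(1)*(S)*Z⇒(1)*(Z)*Z⇒(1)*(1)*Z⇒(1)*(1)*1

S ⇒ S*Z   [S ::= S * Z]
S*Z ⇒ S*Z*Z   [S ::= S * Z]
S*Z*Z ⇒ Z*Z*Z   [S ::= Z]
Z*Z*Z ⇒ (S)*Z*Z   [Z ::= ( S )]
(S)*Z*Z ⇒ (Z)*Z*Z   [S ::= Z]
(Z)*Z*Z ⇒ (1)*Z*Z   [Z ::= 1]
(1)*Z*Z ⇒ (1)*(S)*Z   [Z ::= ( S )]
(1)*(S)*Z ⇒ (1)*(Z)*Z   [S ::= Z]
(1)*(Z)*Z ⇒ (1)*(1)*Z   [Z ::= 1]
(1)*(1)*Z ⇒ (1)*(1)*1   [Z ::= 1]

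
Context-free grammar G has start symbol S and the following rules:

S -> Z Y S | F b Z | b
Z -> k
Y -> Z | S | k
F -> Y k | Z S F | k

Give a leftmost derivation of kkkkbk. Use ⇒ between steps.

S⇒ZYS⇒kYS⇒kZS⇒kkS⇒kkFbZ⇒kkYkbZ⇒kkZkbZ⇒kkkkbZ⇒kkkkbk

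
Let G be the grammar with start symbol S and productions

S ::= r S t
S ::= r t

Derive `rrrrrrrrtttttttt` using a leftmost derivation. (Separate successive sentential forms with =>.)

S => rSt => rrStt => rrrSttt => rrrrStttt => rrrrrSttttt => rrrrrrStttttt => rrrrrrrSttttttt => rrrrrrrrtttttttt

S => rSt   [S ::= r S t]
rSt => rrStt   [S ::= r S t]
rrStt => rrrSttt   [S ::= r S t]
rrrSttt => rrrrStttt   [S ::= r S t]
rrrrStttt => rrrrrSttttt   [S ::= r S t]
rrrrrSttttt => rrrrrrStttttt   [S ::= r S t]
rrrrrrStttttt => rrrrrrrSttttttt   [S ::= r S t]
rrrrrrrSttttttt => rrrrrrrrtttttttt   [S ::= r t]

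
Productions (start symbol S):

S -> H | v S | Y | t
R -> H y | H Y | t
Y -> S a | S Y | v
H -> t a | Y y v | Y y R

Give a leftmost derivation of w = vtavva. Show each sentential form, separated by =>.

S => Y => SY => YY => SaY => vSaY => vtaY => vtaSa => vtavSa => vtavYa => vtavva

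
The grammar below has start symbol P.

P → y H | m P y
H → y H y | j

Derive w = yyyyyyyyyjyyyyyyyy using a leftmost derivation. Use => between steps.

P => yH   [P → y H]
yH => yyHy   [H → y H y]
yyHy => yyyHyy   [H → y H y]
yyyHyy => yyyyHyyy   [H → y H y]
yyyyHyyy => yyyyyHyyyy   [H → y H y]
yyyyyHyyyy => yyyyyyHyyyyy   [H → y H y]
yyyyyyHyyyyy => yyyyyyyHyyyyyy   [H → y H y]
yyyyyyyHyyyyyy => yyyyyyyyHyyyyyyy   [H → y H y]
yyyyyyyyHyyyyyyy => yyyyyyyyyHyyyyyyyy   [H → y H y]
yyyyyyyyyHyyyyyyyy => yyyyyyyyyjyyyyyyyy   [H → j]

P=>yH=>yyHy=>yyyHyy=>yyyyHyyy=>yyyyyHyyyy=>yyyyyyHyyyyy=>yyyyyyyHyyyyyy=>yyyyyyyyHyyyyyyy=>yyyyyyyyyHyyyyyyyy=>yyyyyyyyyjyyyyyyyy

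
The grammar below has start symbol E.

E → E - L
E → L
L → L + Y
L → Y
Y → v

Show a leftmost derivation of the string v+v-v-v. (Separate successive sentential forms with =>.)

E => E-L   [E → E - L]
E-L => E-L-L   [E → E - L]
E-L-L => L-L-L   [E → L]
L-L-L => L+Y-L-L   [L → L + Y]
L+Y-L-L => Y+Y-L-L   [L → Y]
Y+Y-L-L => v+Y-L-L   [Y → v]
v+Y-L-L => v+v-L-L   [Y → v]
v+v-L-L => v+v-Y-L   [L → Y]
v+v-Y-L => v+v-v-L   [Y → v]
v+v-v-L => v+v-v-Y   [L → Y]
v+v-v-Y => v+v-v-v   [Y → v]

E => E-L => E-L-L => L-L-L => L+Y-L-L => Y+Y-L-L => v+Y-L-L => v+v-L-L => v+v-Y-L => v+v-v-L => v+v-v-Y => v+v-v-v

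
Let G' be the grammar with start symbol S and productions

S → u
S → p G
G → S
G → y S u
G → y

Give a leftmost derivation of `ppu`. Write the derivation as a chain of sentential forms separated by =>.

S => pG => pS => ppG => ppS => ppu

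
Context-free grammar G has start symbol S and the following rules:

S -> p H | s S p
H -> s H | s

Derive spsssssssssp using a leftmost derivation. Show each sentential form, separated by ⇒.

S ⇒ sSp ⇒ spHp ⇒ spsHp ⇒ spssHp ⇒ spsssHp ⇒ spssssHp ⇒ spsssssHp ⇒ spssssssHp ⇒ spsssssssHp ⇒ spssssssssHp ⇒ spsssssssssp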